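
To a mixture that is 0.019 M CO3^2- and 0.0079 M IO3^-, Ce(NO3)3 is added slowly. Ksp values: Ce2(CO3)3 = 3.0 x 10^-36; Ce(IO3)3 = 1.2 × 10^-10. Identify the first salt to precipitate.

Ce2(CO3)3

Precipitation of each salt starts when its ion product equals its Ksp.
For Ce2(CO3)3: 3.0 x 10^-36 = (0.019)^3 × [Ce^3+]^2  ⇒  [Ce^3+] = 6.6 × 10^-16 M.
For Ce(IO3)3: 1.2 × 10^-10 = (0.0079)^3 × [Ce^3+]  ⇒  [Ce^3+] = 2.4 × 10^-4 M.
The salt with the lower threshold [Ce^3+] precipitates first: Ce2(CO3)3.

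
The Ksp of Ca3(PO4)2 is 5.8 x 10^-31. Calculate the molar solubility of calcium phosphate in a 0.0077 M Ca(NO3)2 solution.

Ca3(PO4)2(s) ⇌ 3 Ca^2+(aq) + 2 PO4^3-(aq)
Ksp = [Ca^2+]^3[PO4^3-]^2
If s mol/L dissolves here, [Ca^2+] = 0.0077 + 3s ≈ 0.0077, [PO4^3-] = 2s (Ksp is small, so little additional dissolves).
Ksp ≈ (0.0077)^3 × (2s)^2
s = 5.6 × 10^-13 M
Check: 3s = 1.7 × 10^-12 ≪ 0.0077, so the approximation is valid.

s ≈ 5.6 × 10^-13 M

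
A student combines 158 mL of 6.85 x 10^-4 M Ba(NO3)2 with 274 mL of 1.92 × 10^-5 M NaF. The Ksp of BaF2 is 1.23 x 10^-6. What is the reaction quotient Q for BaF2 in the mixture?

Total volume = 158 + 274 = 432 mL.
[Ba^2+] = 6.85 × 10^-4 × (158/432) = 2.505 × 10^-4 M
[F^-] = 1.92 × 10^-5 × (274/432) = 1.218 × 10^-5 M
BaF2(s) <=> Ba^2+ + 2 F^-, so Q = [Ba^2+][F^-]^2
Q = (2.505 x 10^-4)(1.218 × 10^-5)^2 = 3.72 x 10^-14
Q < Ksp, so no precipitate of BaF2 forms.

Q ≈ 3.72e-14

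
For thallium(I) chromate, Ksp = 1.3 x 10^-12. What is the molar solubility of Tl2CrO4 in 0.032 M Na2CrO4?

s = 3.2e-6 M

Tl2CrO4(s) ⇌ 2 Tl^+ + CrO4^2-
Ksp = [Tl^+]^2[CrO4^2-]
If s mol/L dissolves here, [Tl^+] = 2s, [CrO4^2-] = 0.032 + s ≈ 0.032 (since CrO4^2- from Na2CrO4 dominates).
Ksp ≈ (2s)^2 × 0.032
s = 3.2 x 10^-6 M
Check: s = 3.2 × 10^-6 ≪ 0.032, so the approximation is valid.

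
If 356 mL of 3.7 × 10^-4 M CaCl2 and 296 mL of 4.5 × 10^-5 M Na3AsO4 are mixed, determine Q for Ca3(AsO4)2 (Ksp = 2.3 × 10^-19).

Q ≈ 3.4 x 10^-21

Total volume = 356 + 296 = 652 mL.
[Ca^2+] = 3.7 × 10^-4 × (356/652) = 2.02 × 10^-4 M
[AsO4^3-] = 4.5 × 10^-5 × (296/652) = 2.04 x 10^-5 M
Ca3(AsO4)2(s) ⇌ 3 Ca^2+(aq) + 2 AsO4^3-(aq), so Q = [Ca^2+]^3[AsO4^3-]^2
Q = (2.02 × 10^-4)^3(2.04 x 10^-5)^2 = 3.4 × 10^-21
Q < Ksp, so no precipitate of Ca3(AsO4)2 forms.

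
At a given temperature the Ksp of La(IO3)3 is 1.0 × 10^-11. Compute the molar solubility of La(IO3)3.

s = 7.8 x 10^-4 M

La(IO3)3(s) ⇌ La^3+(aq) + 3 IO3^-(aq)
Ksp = [La^3+][IO3^-]^3
With molar solubility s: [La^3+] = s, [IO3^-] = 3s.
So Ksp = s × (3s)^3 = 27s^4
Solving, s = (1.0 × 10^-11/27)^(1/4) = 7.8 × 10^-4 M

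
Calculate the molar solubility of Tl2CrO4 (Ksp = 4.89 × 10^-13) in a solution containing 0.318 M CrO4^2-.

Tl2CrO4(s) ⇌ 2 Tl^+ + CrO4^2-
Ksp = [Tl^+]^2[CrO4^2-]
Let s = moles of Tl2CrO4 that dissolve per litre. [Tl^+] = 2s, [CrO4^2-] = 0.318 + s ≈ 0.318 (Ksp is small, so little additional dissolves).
Ksp ≈ (2s)^2 × 0.318
s = 6.20 × 10^-7 M
Check: s = 6.2 x 10^-7 ≪ 0.318, so the approximation is valid.

6.20 × 10^-7 M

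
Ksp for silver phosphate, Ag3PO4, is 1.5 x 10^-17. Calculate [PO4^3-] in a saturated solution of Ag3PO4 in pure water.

[PO4^3-] ≈ 2.7 × 10^-5 M

Ag3PO4(s) ⇌ 3 Ag^+ + PO4^3-
Ksp = [Ag^+]^3[PO4^3-]
If s mol/L of Ag3PO4 dissolves, [Ag^+] = 3s and [PO4^3-] = s.
Substituting: Ksp = (3s)^3s = 27s^4
s = (1.5 x 10^-17 / 27)^(1/4) = 2.73 × 10^-5 M
[PO4^3-] = s = 2.7 x 10^-5 M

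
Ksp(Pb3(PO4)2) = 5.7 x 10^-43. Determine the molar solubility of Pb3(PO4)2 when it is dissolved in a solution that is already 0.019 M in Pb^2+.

s = 1.4 × 10^-19 M

Pb3(PO4)2(s) ⇌ 3 Pb^2+(aq) + 2 PO4^3-(aq)
Ksp = [Pb^2+]^3[PO4^3-]^2
Let s = moles of Pb3(PO4)2 that dissolve per litre. [Pb^2+] = 0.019 + 3s ≈ 0.019, [PO4^3-] = 2s (Ksp is small, so little additional dissolves).
Ksp ≈ (0.019)^3 × (2s)^2
s = 1.4 x 10^-19 M
Check: 3s = 4.3 × 10^-19 ≪ 0.019, so the approximation is valid.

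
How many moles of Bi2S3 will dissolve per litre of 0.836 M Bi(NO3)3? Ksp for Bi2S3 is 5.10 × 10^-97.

Bi2S3(s) ⇌ 2 Bi^3+(aq) + 3 S^2-(aq)
Ksp = [Bi^3+]^2[S^2-]^3
Let s = moles of Bi2S3 that dissolve per litre. [Bi^3+] = 0.836 + 2s ≈ 0.836, [S^2-] = 3s (Ksp is small, so little additional dissolves).
Ksp ≈ (0.836)^2 × (3s)^3
s = 3.00 × 10^-33 M
Check: 2s = 6.0 × 10^-33 ≪ 0.836, so the approximation is valid.

s ≈ 3.00 x 10^-33 M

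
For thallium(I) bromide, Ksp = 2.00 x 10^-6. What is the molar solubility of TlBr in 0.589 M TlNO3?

TlBr(s) ⇌ Tl^+(aq) + Br^-(aq)
Ksp = [Tl^+][Br^-]
If s mol/L dissolves here, [Tl^+] = 0.589 + s ≈ 0.589, [Br^-] = s (Ksp is small, so little additional dissolves).
Ksp ≈ 0.589 × s
s = 3.40 × 10^-6 M
Check: s = 3.4 x 10^-6 ≪ 0.589, so the approximation is valid.

s = 3.40 × 10^-6 M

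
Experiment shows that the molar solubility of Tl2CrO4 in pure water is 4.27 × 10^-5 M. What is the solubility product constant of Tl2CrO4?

3.11 × 10^-13

Tl2CrO4(s) ⇌ 2 Tl^+ + CrO4^2-
Let s = molar solubility. Then [Tl^+] = 2s and [CrO4^2-] = s.
Ksp = [Tl^+]^2[CrO4^2-]
So Ksp = (2s)^2 × s = 4s^3
Ksp = 4 × (4.27 x 10^-5)^3 = 3.11 × 10^-13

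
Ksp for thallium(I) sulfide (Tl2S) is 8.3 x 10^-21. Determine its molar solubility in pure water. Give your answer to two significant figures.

Tl2S(s) ⇌ 2 Tl^+(aq) + S^2-(aq)
Ksp = [Tl^+]^2[S^2-]
Let s = molar solubility. Then [Tl^+] = 2s and [S^2-] = s.
Ksp = (2s)^2s = 4s^3
s^3 = 8.3 x 10^-21 / 4, so s = 1.3 x 10^-7 M

1.3e-7 M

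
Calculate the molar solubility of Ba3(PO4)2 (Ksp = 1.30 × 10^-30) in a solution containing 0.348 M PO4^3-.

7.35 × 10^-11 M

Ba3(PO4)2(s) ⇌ 3 Ba^2+(aq) + 2 PO4^3-(aq)
Ksp = [Ba^2+]^3[PO4^3-]^2
Let s be the molar solubility in this solution. [Ba^2+] = 3s, [PO4^3-] = 0.348 + 2s ≈ 0.348 (common-ion effect: PO4^3- is already 0.348 M).
Ksp ≈ (3s)^3 × (0.348)^2
s = 7.35 × 10^-11 M
Check: 2s = 1.5 x 10^-10 ≪ 0.348, so the approximation is valid.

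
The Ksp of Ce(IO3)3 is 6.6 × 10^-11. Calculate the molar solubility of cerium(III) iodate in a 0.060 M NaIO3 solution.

3.1 × 10^-7 M

Ce(IO3)3(s) ⇌ Ce^3+(aq) + 3 IO3^-(aq)
Ksp = [Ce^3+][IO3^-]^3
If s mol/L dissolves here, [Ce^3+] = s, [IO3^-] = 0.060 + 3s ≈ 0.060 (since IO3^- from NaIO3 dominates).
Ksp ≈ s × (0.060)^3
s = 3.1 × 10^-7 M
Check: 3s = 9.2 × 10^-7 ≪ 0.060, so the approximation is valid.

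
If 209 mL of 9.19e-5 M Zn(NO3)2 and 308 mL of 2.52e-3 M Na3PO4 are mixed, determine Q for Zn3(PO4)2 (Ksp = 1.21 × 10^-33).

Total volume = 209 + 308 = 517 mL.
[Zn^2+] = 9.19 × 10^-5 × (209/517) = 3.715 × 10^-5 M
[PO4^3-] = 2.52 x 10^-3 × (308/517) = 1.501 x 10^-3 M
Zn3(PO4)2(s) <=> 3 Zn^2+ + 2 PO4^3-, so Q = [Zn^2+]^3[PO4^3-]^2
Q = (3.715 × 10^-5)^3(1.501 × 10^-3)^2 = 1.16 × 10^-19
Q > Ksp, so Zn3(PO4)2 will precipitate.

Q = 1.16e-19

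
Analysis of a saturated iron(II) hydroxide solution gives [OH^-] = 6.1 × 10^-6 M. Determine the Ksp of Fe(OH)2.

Ksp = 1.1 × 10^-16

Fe(OH)2(s) <=> Fe^2+(aq) + 2 OH^-(aq)
Stoichiometry gives [Fe^2+] = (1/2)[OH^-] = 3.05 × 10^-6 M.
Ksp = [Fe^2+][OH^-]^2
Ksp = 3.05 × 10^-6 × (6.1 × 10^-6)^2 = 1.1 × 10^-16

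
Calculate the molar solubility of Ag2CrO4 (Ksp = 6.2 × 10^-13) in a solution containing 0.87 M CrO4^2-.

Ag2CrO4(s) ⇌ 2 Ag^+(aq) + CrO4^2-(aq)
Ksp = [Ag^+]^2[CrO4^2-]
Let s = moles of Ag2CrO4 that dissolve per litre. [Ag^+] = 2s, [CrO4^2-] = 0.87 + s ≈ 0.87 (common-ion effect: CrO4^2- is already 0.87 M).
Ksp ≈ (2s)^2 × 0.87
s = 4.2 × 10^-7 M
Check: s = 4.2 x 10^-7 ≪ 0.87, so the approximation is valid.

s = 4.2 × 10^-7 M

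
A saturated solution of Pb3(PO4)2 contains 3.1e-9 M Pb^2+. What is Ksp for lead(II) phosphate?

Ksp = 1.3 x 10^-43

Pb3(PO4)2(s) ⇌ 3 Pb^2+ + 2 PO4^3-
Stoichiometry gives [PO4^3-] = (2/3)[Pb^2+] = 2.07 × 10^-9 M.
Ksp = [Pb^2+]^3[PO4^3-]^2
Ksp = (3.1 x 10^-9)^3 × (2.07 x 10^-9)^2 = 1.3 × 10^-43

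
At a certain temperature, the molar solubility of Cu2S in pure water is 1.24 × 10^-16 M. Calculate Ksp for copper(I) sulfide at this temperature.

Cu2S(s) ⇌ 2 Cu^+ + S^2-
Let s = molar solubility. Then [Cu^+] = 2s and [S^2-] = s.
Ksp = [Cu^+]^2[S^2-]
So Ksp = (2s)^2 × s = 4s^3
With s = 1.24 x 10^-16: Ksp = 7.63 x 10^-48

Ksp ≈ 7.63 × 10^-48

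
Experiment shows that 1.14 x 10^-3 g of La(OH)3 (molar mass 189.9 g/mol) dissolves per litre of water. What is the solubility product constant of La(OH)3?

Ksp = 3.51 x 10^-20

Molar solubility s = (1.14 x 10^-3 g/L) / (189.9 g/mol) = 6.003 x 10^-6 M.
La(OH)3(s) <=> La^3+(aq) + 3 OH^-(aq)
With molar solubility s: [La^3+] = s, [OH^-] = 3s.
Ksp = [La^3+][OH^-]^3
Ksp = s(3s)^3 = 27s^4
Ksp = 27 × (6.003 × 10^-6)^4 = 3.51 × 10^-20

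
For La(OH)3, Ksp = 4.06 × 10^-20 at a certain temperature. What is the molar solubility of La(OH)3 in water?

La(OH)3(s) <=> La^3+ + 3 OH^-
Ksp = [La^3+][OH^-]^3
If s mol/L of La(OH)3 dissolves, [La^3+] = s and [OH^-] = 3s.
Ksp = s(3s)^3 = 27s^4
s^4 = 4.06 × 10^-20 / 27, so s = 6.23 × 10^-6 M

s = 6.23 x 10^-6 M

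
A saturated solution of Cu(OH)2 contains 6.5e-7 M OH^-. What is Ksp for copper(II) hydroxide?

Ksp = 1.4 × 10^-19

Cu(OH)2(s) ⇌ Cu^2+ + 2 OH^-
Stoichiometry gives [Cu^2+] = (1/2)[OH^-] = 3.25 x 10^-7 M.
Ksp = [Cu^2+][OH^-]^2
Ksp = 3.25 × 10^-7 × (6.5 × 10^-7)^2 = 1.4 x 10^-19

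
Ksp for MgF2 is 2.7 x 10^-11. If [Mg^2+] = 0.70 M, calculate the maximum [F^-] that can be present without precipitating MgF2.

[F^-] = 6.2 x 10^-6 M

MgF2(s) ⇌ Mg^2+ + 2 F^-
Ksp = [Mg^2+][F^-]^2
Precipitation begins when Q = Ksp. With [Mg^2+] = 0.70 M:
2.7 x 10^-11 = (0.70) × [F^-]^2
[F^-] = (2.7 x 10^-11 / 7.0 x 10^-1)^(1/2) = 6.2 × 10^-6 M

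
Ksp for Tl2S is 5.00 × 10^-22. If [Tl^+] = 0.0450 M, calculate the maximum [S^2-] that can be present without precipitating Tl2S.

2.47 × 10^-19 M

Tl2S(s) ⇌ 2 Tl^+(aq) + S^2-(aq)
Ksp = [Tl^+]^2[S^2-]
Precipitation begins when Q = Ksp. With [Tl^+] = 0.0450 M:
5.00 × 10^-22 = (0.0450)^2 × [S^2-]
[S^2-] = (5.00 × 10^-22 / 2.025 × 10^-3) = 2.47 × 10^-19 M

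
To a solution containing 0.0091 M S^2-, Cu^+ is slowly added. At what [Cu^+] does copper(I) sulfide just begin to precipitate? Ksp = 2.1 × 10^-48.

1.5e-23 M

Cu2S(s) <=> 2 Cu^+(aq) + S^2-(aq)
Ksp = [Cu^+]^2[S^2-]
Precipitation begins when Q = Ksp. With [S^2-] = 0.0091 M:
2.1 × 10^-48 = (0.0091) × [Cu^+]^2
[Cu^+] = (2.1 × 10^-48 / 9.1 × 10^-3)^(1/2) = 1.5 x 10^-23 M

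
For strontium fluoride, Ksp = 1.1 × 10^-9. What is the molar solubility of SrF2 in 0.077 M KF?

SrF2(s) ⇌ Sr^2+(aq) + 2 F^-(aq)
Ksp = [Sr^2+][F^-]^2
If s mol/L dissolves here, [Sr^2+] = s, [F^-] = 0.077 + 2s ≈ 0.077 (since F^- from KF dominates).
Ksp ≈ s × (0.077)^2
s = 1.9 × 10^-7 M
Check: 2s = 3.7 x 10^-7 ≪ 0.077, so the approximation is valid.

1.9e-7 M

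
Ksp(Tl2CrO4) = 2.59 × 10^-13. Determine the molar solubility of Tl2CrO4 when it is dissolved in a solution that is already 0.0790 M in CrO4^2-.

9.05e-7 M

Tl2CrO4(s) ⇌ 2 Tl^+ + CrO4^2-
Ksp = [Tl^+]^2[CrO4^2-]
If s mol/L dissolves here, [Tl^+] = 2s, [CrO4^2-] = 0.0790 + s ≈ 0.0790 (since the CrO4^2- already present dominates).
Ksp ≈ (2s)^2 × 0.0790
s = 9.05 × 10^-7 M
Check: s = 9.1 × 10^-7 ≪ 0.0790, so the approximation is valid.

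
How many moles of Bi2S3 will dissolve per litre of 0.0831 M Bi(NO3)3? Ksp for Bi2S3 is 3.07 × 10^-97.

s = 1.18e-32 M

Bi2S3(s) <=> 2 Bi^3+(aq) + 3 S^2-(aq)
Ksp = [Bi^3+]^2[S^2-]^3
Let s be the molar solubility in this solution. [Bi^3+] = 0.0831 + 2s ≈ 0.0831, [S^2-] = 3s (Ksp is small, so little additional dissolves).
Ksp ≈ (0.0831)^2 × (3s)^3
s = 1.18 x 10^-32 M
Check: 2s = 2.4 × 10^-32 ≪ 0.0831, so the approximation is valid.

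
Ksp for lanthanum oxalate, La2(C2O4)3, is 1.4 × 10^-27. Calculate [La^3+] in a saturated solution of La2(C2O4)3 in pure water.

3.3 x 10^-6 M

La2(C2O4)3(s) <=> 2 La^3+(aq) + 3 C2O4^2-(aq)
Ksp = [La^3+]^2[C2O4^2-]^3
Let s = molar solubility. Then [La^3+] = 2s and [C2O4^2-] = 3s.
So Ksp = (2s)^2 × (3s)^3 = 108s^5
s = (1.4 × 10^-27 / 108)^(1/5) = 1.67 x 10^-6 M
[La^3+] = 2s = 3.3 × 10^-6 M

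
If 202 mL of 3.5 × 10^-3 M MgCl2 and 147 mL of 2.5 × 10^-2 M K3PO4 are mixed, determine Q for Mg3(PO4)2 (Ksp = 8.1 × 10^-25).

9.2 × 10^-13

Total volume = 202 + 147 = 349 mL.
[Mg^2+] = 3.5 × 10^-3 × (202/349) = 2.03 x 10^-3 M
[PO4^3-] = 2.5 × 10^-2 × (147/349) = 1.05 x 10^-2 M
Mg3(PO4)2(s) <=> 3 Mg^2+ + 2 PO4^3-, so Q = [Mg^2+]^3[PO4^3-]^2
Q = (2.03 × 10^-3)^3(1.05 x 10^-2)^2 = 9.2 × 10^-13
Q > Ksp, so Mg3(PO4)2 will precipitate.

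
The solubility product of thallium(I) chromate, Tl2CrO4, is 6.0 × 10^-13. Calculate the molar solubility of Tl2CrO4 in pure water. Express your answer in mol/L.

Tl2CrO4(s) <=> 2 Tl^+ + CrO4^2-
Ksp = [Tl^+]^2[CrO4^2-]
If s mol/L of Tl2CrO4 dissolves, [Tl^+] = 2s and [CrO4^2-] = s.
So Ksp = (2s)^2 × s = 4s^3
s^3 = 6.0 × 10^-13 / 4, so s = 5.3 × 10^-5 M

s ≈ 5.3 × 10^-5 M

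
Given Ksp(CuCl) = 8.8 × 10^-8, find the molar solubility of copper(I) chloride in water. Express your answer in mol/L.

CuCl(s) ⇌ Cu^+(aq) + Cl^-(aq)
Ksp = [Cu^+][Cl^-]
For each mole of CuCl that dissolves: [Cu^+] = s, [Cl^-] = s.
Ksp = s × s = s^2
s = √(8.8 × 10^-8) = 3.0 × 10^-4 M

3.0 x 10^-4 M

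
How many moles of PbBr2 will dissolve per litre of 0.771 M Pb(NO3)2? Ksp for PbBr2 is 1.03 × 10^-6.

s = 5.78 × 10^-4 M

PbBr2(s) ⇌ Pb^2+(aq) + 2 Br^-(aq)
Ksp = [Pb^2+][Br^-]^2
If s mol/L dissolves here, [Pb^2+] = 0.771 + s ≈ 0.771, [Br^-] = 2s (Ksp is small, so little additional dissolves).
Ksp ≈ 0.771 × (2s)^2
s = 5.78 × 10^-4 M
Check: s = 5.8 x 10^-4 ≪ 0.771, so the approximation is valid.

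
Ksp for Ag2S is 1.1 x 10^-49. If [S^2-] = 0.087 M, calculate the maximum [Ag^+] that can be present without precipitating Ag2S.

Ag2S(s) <=> 2 Ag^+ + S^2-
Ksp = [Ag^+]^2[S^2-]
Precipitation begins when Q = Ksp. With [S^2-] = 0.087 M:
1.1 x 10^-49 = (0.087) × [Ag^+]^2
[Ag^+] = (1.1 x 10^-49 / 8.7 × 10^-2)^(1/2) = 1.1 × 10^-24 M

[Ag^+] = 1.1e-24 M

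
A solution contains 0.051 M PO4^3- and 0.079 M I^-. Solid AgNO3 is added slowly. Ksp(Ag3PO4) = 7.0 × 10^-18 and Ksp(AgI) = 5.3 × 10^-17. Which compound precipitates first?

Each salt begins to precipitate when Q = Ksp, i.e. when [Ag^+] reaches its threshold.
For Ag3PO4: 7.0 × 10^-18 = 0.051 × [Ag^+]^3  ⇒  [Ag^+] = 5.2 x 10^-6 M.
For AgI: 5.3 × 10^-17 = 0.079 × [Ag^+]  ⇒  [Ag^+] = 6.7 × 10^-16 M.
The salt with the lower threshold [Ag^+] precipitates first: AgI.

AgI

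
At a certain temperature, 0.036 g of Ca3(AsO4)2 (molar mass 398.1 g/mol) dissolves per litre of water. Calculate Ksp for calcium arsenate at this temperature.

Ksp = 6.5 × 10^-19

Molar solubility s = (3.6 x 10^-2 g/L) / (398.1 g/mol) = 9.04 × 10^-5 M.
Ca3(AsO4)2(s) ⇌ 3 Ca^2+(aq) + 2 AsO4^3-(aq)
If s mol/L of Ca3(AsO4)2 dissolves, [Ca^2+] = 3s and [AsO4^3-] = 2s.
Ksp = [Ca^2+]^3[AsO4^3-]^2
Substituting: Ksp = (3s)^3(2s)^2 = 108s^5
With s = 9.04 x 10^-5: Ksp = 6.5 × 10^-19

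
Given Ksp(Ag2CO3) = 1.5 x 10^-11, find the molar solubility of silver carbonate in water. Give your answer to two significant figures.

Ag2CO3(s) <=> 2 Ag^+ + CO3^2-
Ksp = [Ag^+]^2[CO3^2-]
Let s = molar solubility. Then [Ag^+] = 2s and [CO3^2-] = s.
So Ksp = (2s)^2 × s = 4s^3
s = (1.5 x 10^-11 / 4)^(1/3) = 1.6 × 10^-4 M

s ≈ 1.6 x 10^-4 M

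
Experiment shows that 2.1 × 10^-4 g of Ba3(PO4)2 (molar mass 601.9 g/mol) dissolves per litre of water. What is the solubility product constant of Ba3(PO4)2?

Molar solubility s = (2.1 × 10^-4 g/L) / (601.9 g/mol) = 3.49 × 10^-7 M.
Ba3(PO4)2(s) ⇌ 3 Ba^2+ + 2 PO4^3-
Let s = molar solubility. Then [Ba^2+] = 3s and [PO4^3-] = 2s.
Ksp = [Ba^2+]^3[PO4^3-]^2
Ksp = (3s)^3(2s)^2 = 108s^5
Ksp = 108 × (3.49 × 10^-7)^5 = 5.6 × 10^-31

Ksp ≈ 5.6 x 10^-31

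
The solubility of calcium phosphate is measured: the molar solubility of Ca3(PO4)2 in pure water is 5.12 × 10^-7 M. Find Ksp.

3.80 × 10^-30

Ca3(PO4)2(s) ⇌ 3 Ca^2+ + 2 PO4^3-
Let s = molar solubility. Then [Ca^2+] = 3s and [PO4^3-] = 2s.
Ksp = [Ca^2+]^3[PO4^3-]^2
So Ksp = (3s)^3 × (2s)^2 = 108s^5
With s = 5.12 × 10^-7: Ksp = 3.80 × 10^-30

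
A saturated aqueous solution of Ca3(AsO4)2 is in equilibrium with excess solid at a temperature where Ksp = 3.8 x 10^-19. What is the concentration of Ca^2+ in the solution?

Ca3(AsO4)2(s) ⇌ 3 Ca^2+(aq) + 2 AsO4^3-(aq)
Ksp = [Ca^2+]^3[AsO4^3-]^2
With molar solubility s: [Ca^2+] = 3s, [AsO4^3-] = 2s.
Ksp = (3s)^3(2s)^2 = 108s^5
Solving, s = (3.8 x 10^-19/108)^(1/5) = 8.11 x 10^-5 M
[Ca^2+] = 3s = 2.4 × 10^-4 M

2.4 × 10^-4 M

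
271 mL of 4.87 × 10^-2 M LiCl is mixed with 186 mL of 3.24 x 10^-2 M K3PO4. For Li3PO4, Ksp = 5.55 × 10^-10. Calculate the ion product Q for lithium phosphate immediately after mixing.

3.18 x 10^-7

Total volume = 271 + 186 = 457 mL.
[Li^+] = 4.87 x 10^-2 × (271/457) = 2.888 x 10^-2 M
[PO4^3-] = 3.24 × 10^-2 × (186/457) = 1.319 × 10^-2 M
Li3PO4(s) ⇌ 3 Li^+ + PO4^3-, so Q = [Li^+]^3[PO4^3-]
Q = (2.888 x 10^-2)^3(1.319 x 10^-2) = 3.18 x 10^-7
Q > Ksp, so Li3PO4 will precipitate.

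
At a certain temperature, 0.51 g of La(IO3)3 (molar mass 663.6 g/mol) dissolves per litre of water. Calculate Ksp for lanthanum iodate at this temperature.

Molar solubility s = (5.1 x 10^-1 g/L) / (663.6 g/mol) = 7.69 x 10^-4 M.
La(IO3)3(s) <=> La^3+ + 3 IO3^-
With molar solubility s: [La^3+] = s, [IO3^-] = 3s.
Ksp = [La^3+][IO3^-]^3
So Ksp = s × (3s)^3 = 27s^4
With s = 7.69 x 10^-4: Ksp = 9.4 × 10^-12

Ksp = 9.4 × 10^-12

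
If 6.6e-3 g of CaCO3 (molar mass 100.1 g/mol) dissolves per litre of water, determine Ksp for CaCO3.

Molar solubility s = (6.6 x 10^-3 g/L) / (100.1 g/mol) = 6.59 × 10^-5 M.
CaCO3(s) <=> Ca^2+(aq) + CO3^2-(aq)
If s mol/L of CaCO3 dissolves, [Ca^2+] = s and [CO3^2-] = s.
Ksp = [Ca^2+][CO3^2-]
Ksp = (s)(s) = s^2
With s = 6.59 × 10^-5: Ksp = 4.3 x 10^-9

Ksp ≈ 4.3 x 10^-9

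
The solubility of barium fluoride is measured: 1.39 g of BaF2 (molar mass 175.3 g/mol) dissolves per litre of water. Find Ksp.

Molar solubility s = (1.39 g/L) / (175.3 g/mol) = 7.929 × 10^-3 M.
BaF2(s) <=> Ba^2+(aq) + 2 F^-(aq)
With molar solubility s: [Ba^2+] = s, [F^-] = 2s.
Ksp = [Ba^2+][F^-]^2
So Ksp = s × (2s)^2 = 4s^3
With s = 7.929 × 10^-3: Ksp = 1.99 x 10^-6

1.99 × 10^-6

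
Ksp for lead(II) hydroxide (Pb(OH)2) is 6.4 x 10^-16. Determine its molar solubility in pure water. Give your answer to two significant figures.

Pb(OH)2(s) ⇌ Pb^2+(aq) + 2 OH^-(aq)
Ksp = [Pb^2+][OH^-]^2
For each mole of Pb(OH)2 that dissolves: [Pb^2+] = s, [OH^-] = 2s.
So Ksp = s × (2s)^2 = 4s^3
Solving, s = (6.4 x 10^-16/4)^(1/3) = 5.4 × 10^-6 M

s = 5.4 x 10^-6 M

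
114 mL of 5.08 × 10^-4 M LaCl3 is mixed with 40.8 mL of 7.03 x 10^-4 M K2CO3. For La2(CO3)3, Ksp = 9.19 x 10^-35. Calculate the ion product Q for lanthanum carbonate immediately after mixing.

Q ≈ 8.90e-19

Total volume = 114 + 40.8 = 154.8 mL.
[La^3+] = 5.08 x 10^-4 × (114/154.8) = 3.741 × 10^-4 M
[CO3^2-] = 7.03 × 10^-4 × (40.8/154.8) = 1.853 × 10^-4 M
La2(CO3)3(s) ⇌ 2 La^3+(aq) + 3 CO3^2-(aq), so Q = [La^3+]^2[CO3^2-]^3
Q = (3.741 × 10^-4)^2(1.853 × 10^-4)^3 = 8.90 × 10^-19
Q > Ksp, so La2(CO3)3 will precipitate.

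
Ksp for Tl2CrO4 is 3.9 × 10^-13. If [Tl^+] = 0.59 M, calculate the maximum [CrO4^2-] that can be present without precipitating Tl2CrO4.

Tl2CrO4(s) ⇌ 2 Tl^+ + CrO4^2-
Ksp = [Tl^+]^2[CrO4^2-]
Precipitation begins when Q = Ksp. With [Tl^+] = 0.59 M:
3.9 × 10^-13 = (0.59)^2 × [CrO4^2-]
[CrO4^2-] = (3.9 × 10^-13 / 3.48 × 10^-1) = 1.1 × 10^-12 M

[CrO4^2-] = 1.1 × 10^-12 M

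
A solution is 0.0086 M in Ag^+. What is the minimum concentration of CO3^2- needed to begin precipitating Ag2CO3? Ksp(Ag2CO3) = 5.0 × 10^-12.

Ag2CO3(s) ⇌ 2 Ag^+ + CO3^2-
Ksp = [Ag^+]^2[CO3^2-]
Precipitation begins when Q = Ksp. With [Ag^+] = 0.0086 M:
5.0 × 10^-12 = (0.0086)^2 × [CO3^2-]
[CO3^2-] = (5.0 × 10^-12 / 7.40 × 10^-5) = 6.8 x 10^-8 M

[CO3^2-] ≈ 6.8 × 10^-8 M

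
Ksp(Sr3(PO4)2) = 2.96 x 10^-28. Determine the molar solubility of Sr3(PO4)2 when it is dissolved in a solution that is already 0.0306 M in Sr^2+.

1.61 × 10^-12 M

Sr3(PO4)2(s) <=> 3 Sr^2+(aq) + 2 PO4^3-(aq)
Ksp = [Sr^2+]^3[PO4^3-]^2
If s mol/L dissolves here, [Sr^2+] = 0.0306 + 3s ≈ 0.0306, [PO4^3-] = 2s (Ksp is small, so little additional dissolves).
Ksp ≈ (0.0306)^3 × (2s)^2
s = 1.61 × 10^-12 M
Check: 3s = 4.8 × 10^-12 ≪ 0.0306, so the approximation is valid.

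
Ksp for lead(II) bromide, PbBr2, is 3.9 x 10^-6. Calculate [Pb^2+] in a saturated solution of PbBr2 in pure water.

[Pb^2+] = 9.9 × 10^-3 M

PbBr2(s) <=> Pb^2+(aq) + 2 Br^-(aq)
Ksp = [Pb^2+][Br^-]^2
Let s = molar solubility. Then [Pb^2+] = s and [Br^-] = 2s.
Ksp = s(2s)^2 = 4s^3
Solving, s = (3.9 x 10^-6/4)^(1/3) = 9.92 × 10^-3 M
[Pb^2+] = s = 9.9 x 10^-3 M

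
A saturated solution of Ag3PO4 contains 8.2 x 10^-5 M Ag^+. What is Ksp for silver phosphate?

Ag3PO4(s) ⇌ 3 Ag^+(aq) + PO4^3-(aq)
Stoichiometry gives [PO4^3-] = (1/3)[Ag^+] = 2.73 × 10^-5 M.
Ksp = [Ag^+]^3[PO4^3-]
Ksp = (8.2 x 10^-5)^3 × 2.73 × 10^-5 = 1.5 × 10^-17

1.5 x 10^-17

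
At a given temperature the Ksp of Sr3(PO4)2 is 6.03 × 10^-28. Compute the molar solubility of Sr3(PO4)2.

1.41e-6 M

Sr3(PO4)2(s) ⇌ 3 Sr^2+(aq) + 2 PO4^3-(aq)
Ksp = [Sr^2+]^3[PO4^3-]^2
With molar solubility s: [Sr^2+] = 3s, [PO4^3-] = 2s.
So Ksp = (3s)^3 × (2s)^2 = 108s^5
s^5 = 6.03 × 10^-28 / 108, so s = 1.41 × 10^-6 M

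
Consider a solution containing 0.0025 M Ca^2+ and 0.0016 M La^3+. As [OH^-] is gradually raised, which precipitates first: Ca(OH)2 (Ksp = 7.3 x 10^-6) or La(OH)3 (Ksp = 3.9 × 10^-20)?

La(OH)3

Precipitation of each salt starts when its ion product equals its Ksp.
For Ca(OH)2: 7.3 x 10^-6 = 0.0025 × [OH^-]^2  ⇒  [OH^-] = 5.4 x 10^-2 M.
For La(OH)3: 3.9 × 10^-20 = 0.0016 × [OH^-]^3  ⇒  [OH^-] = 2.9 × 10^-6 M.
The salt with the lower threshold [OH^-] precipitates first: La(OH)3.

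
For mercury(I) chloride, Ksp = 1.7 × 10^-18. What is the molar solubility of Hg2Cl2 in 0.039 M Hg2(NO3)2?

Hg2Cl2(s) ⇌ Hg2^2+ + 2 Cl^-
Ksp = [Hg2^2+][Cl^-]^2
If s mol/L dissolves here, [Hg2^2+] = 0.039 + s ≈ 0.039, [Cl^-] = 2s (common-ion effect: Hg2^2+ is already 0.039 M).
Ksp ≈ 0.039 × (2s)^2
s = 3.3 x 10^-9 M
Check: s = 3.3 × 10^-9 ≪ 0.039, so the approximation is valid.

3.3e-9 M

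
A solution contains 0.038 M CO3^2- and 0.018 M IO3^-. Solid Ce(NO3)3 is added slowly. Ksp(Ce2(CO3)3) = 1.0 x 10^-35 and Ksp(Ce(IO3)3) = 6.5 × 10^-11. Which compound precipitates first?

Precipitation of each salt starts when its ion product equals its Ksp.
For Ce2(CO3)3: 1.0 x 10^-35 = (0.038)^3 × [Ce^3+]^2  ⇒  [Ce^3+] = 4.3 x 10^-16 M.
For Ce(IO3)3: 6.5 × 10^-11 = (0.018)^3 × [Ce^3+]  ⇒  [Ce^3+] = 1.1 x 10^-5 M.
The salt with the lower threshold [Ce^3+] precipitates first: Ce2(CO3)3.

Ce2(CO3)3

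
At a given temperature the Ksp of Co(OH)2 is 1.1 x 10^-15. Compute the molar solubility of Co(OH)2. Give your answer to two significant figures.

Co(OH)2(s) ⇌ Co^2+(aq) + 2 OH^-(aq)
Ksp = [Co^2+][OH^-]^2
If s mol/L of Co(OH)2 dissolves, [Co^2+] = s and [OH^-] = 2s.
Ksp = s(2s)^2 = 4s^3
s^3 = 1.1 x 10^-15 / 4, so s = 6.5 × 10^-6 M

s = 6.5 x 10^-6 M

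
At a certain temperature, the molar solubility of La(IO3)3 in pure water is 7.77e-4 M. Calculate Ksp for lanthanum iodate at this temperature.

La(IO3)3(s) ⇌ La^3+(aq) + 3 IO3^-(aq)
With molar solubility s: [La^3+] = s, [IO3^-] = 3s.
Ksp = [La^3+][IO3^-]^3
Ksp = s(3s)^3 = 27s^4
With s = 7.77 × 10^-4: Ksp = 9.84 × 10^-12

Ksp ≈ 9.84 x 10^-12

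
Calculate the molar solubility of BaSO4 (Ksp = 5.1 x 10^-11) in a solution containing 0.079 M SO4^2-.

s = 6.5 × 10^-10 M

BaSO4(s) ⇌ Ba^2+ + SO4^2-
Ksp = [Ba^2+][SO4^2-]
Let s be the molar solubility in this solution. [Ba^2+] = s, [SO4^2-] = 0.079 + s ≈ 0.079 (Ksp is small, so little additional dissolves).
Ksp ≈ s × 0.079
s = 6.5 × 10^-10 M
Check: s = 6.5 × 10^-10 ≪ 0.079, so the approximation is valid.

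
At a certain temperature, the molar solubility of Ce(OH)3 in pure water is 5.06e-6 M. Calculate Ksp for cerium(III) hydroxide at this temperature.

Ce(OH)3(s) ⇌ Ce^3+ + 3 OH^-
For each mole of Ce(OH)3 that dissolves: [Ce^3+] = s, [OH^-] = 3s.
Ksp = [Ce^3+][OH^-]^3
Substituting: Ksp = s(3s)^3 = 27s^4
Ksp = 27 × (5.06 × 10^-6)^4 = 1.77 × 10^-20

Ksp ≈ 1.77 × 10^-20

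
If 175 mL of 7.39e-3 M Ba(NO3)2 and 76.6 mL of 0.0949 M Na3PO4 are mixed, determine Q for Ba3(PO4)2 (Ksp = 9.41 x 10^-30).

Total volume = 175 + 76.6 = 251.6 mL.
[Ba^2+] = 7.39 × 10^-3 × (175/251.6) = 5.140 × 10^-3 M
[PO4^3-] = 9.49 × 10^-2 × (76.6/251.6) = 2.889 x 10^-2 M
Ba3(PO4)2(s) ⇌ 3 Ba^2+(aq) + 2 PO4^3-(aq), so Q = [Ba^2+]^3[PO4^3-]^2
Q = (5.140 × 10^-3)^3(2.889 × 10^-2)^2 = 1.13 × 10^-10
Q > Ksp, so Ba3(PO4)2 will precipitate.

1.13 × 10^-10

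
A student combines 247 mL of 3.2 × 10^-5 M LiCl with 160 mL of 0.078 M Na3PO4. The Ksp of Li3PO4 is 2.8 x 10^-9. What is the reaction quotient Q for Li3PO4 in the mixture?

Total volume = 247 + 160 = 407 mL.
[Li^+] = 3.2 × 10^-5 × (247/407) = 1.94 × 10^-5 M
[PO4^3-] = 7.8 × 10^-2 × (160/407) = 3.07 x 10^-2 M
Li3PO4(s) ⇌ 3 Li^+ + PO4^3-, so Q = [Li^+]^3[PO4^3-]
Q = (1.94 x 10^-5)^3(3.07 × 10^-2) = 2.2 × 10^-16
Q < Ksp, so no precipitate of Li3PO4 forms.

Q = 2.2e-16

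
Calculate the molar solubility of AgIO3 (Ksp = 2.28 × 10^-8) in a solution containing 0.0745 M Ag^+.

AgIO3(s) ⇌ Ag^+(aq) + IO3^-(aq)
Ksp = [Ag^+][IO3^-]
Let s = moles of AgIO3 that dissolve per litre. [Ag^+] = 0.0745 + s ≈ 0.0745, [IO3^-] = s (common-ion effect: Ag^+ is already 0.0745 M).
Ksp ≈ 0.0745 × s
s = 3.06 × 10^-7 M
Check: s = 3.1 × 10^-7 ≪ 0.0745, so the approximation is valid.

s = 3.06 × 10^-7 M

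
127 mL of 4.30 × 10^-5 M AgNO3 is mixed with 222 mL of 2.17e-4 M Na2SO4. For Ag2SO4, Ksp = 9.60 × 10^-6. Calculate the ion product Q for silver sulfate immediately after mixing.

Q = 3.38 × 10^-14

Total volume = 127 + 222 = 349 mL.
[Ag^+] = 4.30 × 10^-5 × (127/349) = 1.565 × 10^-5 M
[SO4^2-] = 2.17 x 10^-4 × (222/349) = 1.380 × 10^-4 M
Ag2SO4(s) ⇌ 2 Ag^+ + SO4^2-, so Q = [Ag^+]^2[SO4^2-]
Q = (1.565 × 10^-5)^2(1.380 x 10^-4) = 3.38 x 10^-14
Q < Ksp, so no precipitate of Ag2SO4 forms.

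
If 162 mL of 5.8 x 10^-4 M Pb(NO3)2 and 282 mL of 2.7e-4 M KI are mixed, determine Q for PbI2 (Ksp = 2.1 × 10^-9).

6.2 × 10^-12

Total volume = 162 + 282 = 444 mL.
[Pb^2+] = 5.8 x 10^-4 × (162/444) = 2.12 × 10^-4 M
[I^-] = 2.7 x 10^-4 × (282/444) = 1.71 x 10^-4 M
PbI2(s) ⇌ Pb^2+ + 2 I^-, so Q = [Pb^2+][I^-]^2
Q = (2.12 × 10^-4)(1.71 × 10^-4)^2 = 6.2 x 10^-12
Q < Ksp, so no precipitate of PbI2 forms.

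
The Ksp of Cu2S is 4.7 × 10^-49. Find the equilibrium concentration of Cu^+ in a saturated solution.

Cu2S(s) <=> 2 Cu^+(aq) + S^2-(aq)
Ksp = [Cu^+]^2[S^2-]
For each mole of Cu2S that dissolves: [Cu^+] = 2s, [S^2-] = s.
So Ksp = (2s)^2 × s = 4s^3
Solving, s = (4.7 × 10^-49/4)^(1/3) = 4.90 × 10^-17 M
[Cu^+] = 2s = 9.8 × 10^-17 M

[Cu^+] = 9.8 × 10^-17 M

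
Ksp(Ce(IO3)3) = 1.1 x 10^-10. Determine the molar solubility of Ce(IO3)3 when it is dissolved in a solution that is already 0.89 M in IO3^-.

Ce(IO3)3(s) <=> Ce^3+(aq) + 3 IO3^-(aq)
Ksp = [Ce^3+][IO3^-]^3
Let s be the molar solubility in this solution. [Ce^3+] = s, [IO3^-] = 0.89 + 3s ≈ 0.89 (since the IO3^- already present dominates).
Ksp ≈ s × (0.89)^3
s = 1.6 x 10^-10 M
Check: 3s = 4.7 x 10^-10 ≪ 0.89, so the approximation is valid.

1.6e-10 M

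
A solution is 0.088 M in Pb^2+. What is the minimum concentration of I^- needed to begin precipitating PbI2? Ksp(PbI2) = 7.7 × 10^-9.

[I^-] ≈ 3.0 × 10^-4 M

PbI2(s) ⇌ Pb^2+(aq) + 2 I^-(aq)
Ksp = [Pb^2+][I^-]^2
Precipitation begins when Q = Ksp. With [Pb^2+] = 0.088 M:
7.7 × 10^-9 = (0.088) × [I^-]^2
[I^-] = (7.7 × 10^-9 / 8.8 x 10^-2)^(1/2) = 3.0 × 10^-4 M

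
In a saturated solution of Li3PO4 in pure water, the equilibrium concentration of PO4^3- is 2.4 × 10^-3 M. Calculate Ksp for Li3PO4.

9.0 x 10^-10

Li3PO4(s) ⇌ 3 Li^+ + PO4^3-
Stoichiometry gives [Li^+] = (3/1)[PO4^3-] = 7.20 × 10^-3 M.
Ksp = [Li^+]^3[PO4^3-]
Ksp = (7.20 × 10^-3)^3 × 2.4 x 10^-3 = 9.0 × 10^-10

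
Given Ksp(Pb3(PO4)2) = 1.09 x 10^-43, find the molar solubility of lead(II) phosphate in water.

s ≈ 1.00e-9 M

Pb3(PO4)2(s) ⇌ 3 Pb^2+ + 2 PO4^3-
Ksp = [Pb^2+]^3[PO4^3-]^2
For each mole of Pb3(PO4)2 that dissolves: [Pb^2+] = 3s, [PO4^3-] = 2s.
Substituting: Ksp = (3s)^3(2s)^2 = 108s^5
Solving, s = (1.09 x 10^-43/108)^(1/5) = 1.00 x 10^-9 M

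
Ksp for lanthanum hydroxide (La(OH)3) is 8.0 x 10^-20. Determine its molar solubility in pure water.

La(OH)3(s) <=> La^3+(aq) + 3 OH^-(aq)
Ksp = [La^3+][OH^-]^3
If s mol/L of La(OH)3 dissolves, [La^3+] = s and [OH^-] = 3s.
So Ksp = s × (3s)^3 = 27s^4
Solving, s = (8.0 x 10^-20/27)^(1/4) = 7.4 x 10^-6 M

s = 7.4e-6 M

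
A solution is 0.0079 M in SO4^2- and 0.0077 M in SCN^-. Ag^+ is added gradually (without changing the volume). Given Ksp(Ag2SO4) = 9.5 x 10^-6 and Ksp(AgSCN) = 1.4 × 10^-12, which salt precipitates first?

AgSCN

Precipitation of each salt starts when its ion product equals its Ksp.
For Ag2SO4: 9.5 x 10^-6 = 0.0079 × [Ag^+]^2  ⇒  [Ag^+] = 3.5 × 10^-2 M.
For AgSCN: 1.4 × 10^-12 = 0.0077 × [Ag^+]  ⇒  [Ag^+] = 1.8 × 10^-10 M.
The salt with the lower threshold [Ag^+] precipitates first: AgSCN.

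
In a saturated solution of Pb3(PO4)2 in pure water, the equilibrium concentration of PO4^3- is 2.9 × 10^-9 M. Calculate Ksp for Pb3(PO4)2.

Ksp = 6.9 × 10^-43

Pb3(PO4)2(s) ⇌ 3 Pb^2+(aq) + 2 PO4^3-(aq)
Stoichiometry gives [Pb^2+] = (3/2)[PO4^3-] = 4.35 × 10^-9 M.
Ksp = [Pb^2+]^3[PO4^3-]^2
Ksp = (4.35 × 10^-9)^3 × (2.9 × 10^-9)^2 = 6.9 × 10^-43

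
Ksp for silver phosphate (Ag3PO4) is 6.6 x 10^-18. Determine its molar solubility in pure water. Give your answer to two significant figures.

Ag3PO4(s) <=> 3 Ag^+(aq) + PO4^3-(aq)
Ksp = [Ag^+]^3[PO4^3-]
If s mol/L of Ag3PO4 dissolves, [Ag^+] = 3s and [PO4^3-] = s.
Ksp = (3s)^3s = 27s^4
Solving, s = (6.6 x 10^-18/27)^(1/4) = 2.2 × 10^-5 M

2.2e-5 M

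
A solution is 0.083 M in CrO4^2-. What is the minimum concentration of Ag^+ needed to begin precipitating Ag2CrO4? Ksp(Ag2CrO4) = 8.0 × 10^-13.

[Ag^+] ≈ 3.1 × 10^-6 M

Ag2CrO4(s) <=> 2 Ag^+ + CrO4^2-
Ksp = [Ag^+]^2[CrO4^2-]
Precipitation begins when Q = Ksp. With [CrO4^2-] = 0.083 M:
8.0 × 10^-13 = (0.083) × [Ag^+]^2
[Ag^+] = (8.0 × 10^-13 / 8.3 × 10^-2)^(1/2) = 3.1 × 10^-6 M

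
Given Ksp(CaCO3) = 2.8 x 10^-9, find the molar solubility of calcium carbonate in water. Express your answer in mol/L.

s ≈ 5.3 × 10^-5 M

CaCO3(s) ⇌ Ca^2+(aq) + CO3^2-(aq)
Ksp = [Ca^2+][CO3^2-]
For each mole of CaCO3 that dissolves: [Ca^2+] = s, [CO3^2-] = s.
Ksp = s^2
s = √(2.8 x 10^-9) = 5.3 x 10^-5 M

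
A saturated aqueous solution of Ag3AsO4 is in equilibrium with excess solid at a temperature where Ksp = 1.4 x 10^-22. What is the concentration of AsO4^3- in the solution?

Ag3AsO4(s) ⇌ 3 Ag^+ + AsO4^3-
Ksp = [Ag^+]^3[AsO4^3-]
If s mol/L of Ag3AsO4 dissolves, [Ag^+] = 3s and [AsO4^3-] = s.
Substituting: Ksp = (3s)^3s = 27s^4
s^4 = 1.4 x 10^-22 / 27, so s = 1.51 × 10^-6 M
[AsO4^3-] = s = 1.5 x 10^-6 M

1.5 × 10^-6 M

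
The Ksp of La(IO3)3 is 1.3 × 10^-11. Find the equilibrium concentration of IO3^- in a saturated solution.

La(IO3)3(s) <=> La^3+(aq) + 3 IO3^-(aq)
Ksp = [La^3+][IO3^-]^3
With molar solubility s: [La^3+] = s, [IO3^-] = 3s.
Substituting: Ksp = s(3s)^3 = 27s^4
Solving, s = (1.3 × 10^-11/27)^(1/4) = 8.33 × 10^-4 M
[IO3^-] = 3s = 2.5 × 10^-3 M

[IO3^-] = 2.5 x 10^-3 M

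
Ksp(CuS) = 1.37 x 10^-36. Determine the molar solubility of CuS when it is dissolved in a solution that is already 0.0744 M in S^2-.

CuS(s) ⇌ Cu^2+(aq) + S^2-(aq)
Ksp = [Cu^2+][S^2-]
If s mol/L dissolves here, [Cu^2+] = s, [S^2-] = 0.0744 + s ≈ 0.0744 (since the S^2- already present dominates).
Ksp ≈ s × 0.0744
s = 1.84 x 10^-35 M
Check: s = 1.8 × 10^-35 ≪ 0.0744, so the approximation is valid.

s = 1.84 × 10^-35 M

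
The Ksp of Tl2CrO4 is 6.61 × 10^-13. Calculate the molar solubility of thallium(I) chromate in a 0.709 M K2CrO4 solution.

Tl2CrO4(s) ⇌ 2 Tl^+(aq) + CrO4^2-(aq)
Ksp = [Tl^+]^2[CrO4^2-]
If s mol/L dissolves here, [Tl^+] = 2s, [CrO4^2-] = 0.709 + s ≈ 0.709 (since CrO4^2- from K2CrO4 dominates).
Ksp ≈ (2s)^2 × 0.709
s = 4.83 × 10^-7 M
Check: s = 4.8 x 10^-7 ≪ 0.709, so the approximation is valid.

4.83e-7 M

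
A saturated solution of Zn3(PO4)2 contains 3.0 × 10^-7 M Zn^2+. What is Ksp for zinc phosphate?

Ksp ≈ 1.1 × 10^-33

Zn3(PO4)2(s) ⇌ 3 Zn^2+(aq) + 2 PO4^3-(aq)
Stoichiometry gives [PO4^3-] = (2/3)[Zn^2+] = 2.00 x 10^-7 M.
Ksp = [Zn^2+]^3[PO4^3-]^2
Ksp = (3.0 x 10^-7)^3 × (2.00 × 10^-7)^2 = 1.1 x 10^-33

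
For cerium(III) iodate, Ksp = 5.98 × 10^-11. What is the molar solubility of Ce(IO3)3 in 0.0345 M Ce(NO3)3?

s = 4.00e-4 M

Ce(IO3)3(s) ⇌ Ce^3+ + 3 IO3^-
Ksp = [Ce^3+][IO3^-]^3
Let s be the molar solubility in this solution. [Ce^3+] = 0.0345 + s ≈ 0.0345, [IO3^-] = 3s (since Ce^3+ from Ce(NO3)3 dominates).
Ksp ≈ 0.0345 × (3s)^3
s = 4.00 × 10^-4 M
Check: s = 4.0 × 10^-4 ≪ 0.0345, so the approximation is valid.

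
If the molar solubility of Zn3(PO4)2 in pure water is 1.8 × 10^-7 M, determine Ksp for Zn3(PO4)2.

Zn3(PO4)2(s) ⇌ 3 Zn^2+ + 2 PO4^3-
For each mole of Zn3(PO4)2 that dissolves: [Zn^2+] = 3s, [PO4^3-] = 2s.
Ksp = [Zn^2+]^3[PO4^3-]^2
Ksp = (3s)^3(2s)^2 = 108s^5
Ksp = 108 × (1.8 × 10^-7)^5 = 2.0 x 10^-32

Ksp ≈ 2.0e-32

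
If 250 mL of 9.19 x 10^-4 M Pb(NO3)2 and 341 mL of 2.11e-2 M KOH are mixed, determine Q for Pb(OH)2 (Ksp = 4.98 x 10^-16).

Total volume = 250 + 341 = 591 mL.
[Pb^2+] = 9.19 × 10^-4 × (250/591) = 3.887 × 10^-4 M
[OH^-] = 2.11 x 10^-2 × (341/591) = 1.217 × 10^-2 M
Pb(OH)2(s) <=> Pb^2+ + 2 OH^-, so Q = [Pb^2+][OH^-]^2
Q = (3.887 x 10^-4)(1.217 × 10^-2)^2 = 5.76 × 10^-8
Q > Ksp, so Pb(OH)2 will precipitate.

5.76 × 10^-8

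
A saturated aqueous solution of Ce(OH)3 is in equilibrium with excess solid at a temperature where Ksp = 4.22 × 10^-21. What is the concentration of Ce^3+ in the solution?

[Ce^3+] ≈ 3.54e-6 M

Ce(OH)3(s) ⇌ Ce^3+(aq) + 3 OH^-(aq)
Ksp = [Ce^3+][OH^-]^3
If s mol/L of Ce(OH)3 dissolves, [Ce^3+] = s and [OH^-] = 3s.
Ksp = s(3s)^3 = 27s^4
Solving, s = (4.22 × 10^-21/27)^(1/4) = 3.536 × 10^-6 M
[Ce^3+] = s = 3.54 x 10^-6 M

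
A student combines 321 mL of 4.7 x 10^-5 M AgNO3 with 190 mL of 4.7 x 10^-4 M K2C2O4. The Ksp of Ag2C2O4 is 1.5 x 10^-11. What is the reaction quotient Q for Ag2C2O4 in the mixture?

Total volume = 321 + 190 = 511 mL.
[Ag^+] = 4.7 × 10^-5 × (321/511) = 2.95 × 10^-5 M
[C2O4^2-] = 4.7 × 10^-4 × (190/511) = 1.75 × 10^-4 M
Ag2C2O4(s) <=> 2 Ag^+ + C2O4^2-, so Q = [Ag^+]^2[C2O4^2-]
Q = (2.95 × 10^-5)^2(1.75 x 10^-4) = 1.5 x 10^-13
Q < Ksp, so no precipitate of Ag2C2O4 forms.

Q = 1.5 x 10^-13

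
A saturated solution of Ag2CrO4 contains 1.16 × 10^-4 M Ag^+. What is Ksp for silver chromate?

Ag2CrO4(s) ⇌ 2 Ag^+ + CrO4^2-
Stoichiometry gives [CrO4^2-] = (1/2)[Ag^+] = 5.800 × 10^-5 M.
Ksp = [Ag^+]^2[CrO4^2-]
Ksp = (1.16 × 10^-4)^2 × 5.800 × 10^-5 = 7.80 × 10^-13

7.80 × 10^-13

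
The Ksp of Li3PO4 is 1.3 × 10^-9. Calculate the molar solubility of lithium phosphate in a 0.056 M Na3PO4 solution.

9.5 × 10^-4 M

Li3PO4(s) <=> 3 Li^+ + PO4^3-
Ksp = [Li^+]^3[PO4^3-]
If s mol/L dissolves here, [Li^+] = 3s, [PO4^3-] = 0.056 + s ≈ 0.056 (Ksp is small, so little additional dissolves).
Ksp ≈ (3s)^3 × 0.056
s = 9.5 × 10^-4 M
Check: s = 9.5 x 10^-4 ≪ 0.056, so the approximation is valid.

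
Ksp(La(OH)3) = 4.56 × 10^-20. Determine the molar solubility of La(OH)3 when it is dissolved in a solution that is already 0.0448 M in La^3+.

La(OH)3(s) ⇌ La^3+ + 3 OH^-
Ksp = [La^3+][OH^-]^3
If s mol/L dissolves here, [La^3+] = 0.0448 + s ≈ 0.0448, [OH^-] = 3s (Ksp is small, so little additional dissolves).
Ksp ≈ 0.0448 × (3s)^3
s = 3.35 × 10^-7 M
Check: s = 3.4 × 10^-7 ≪ 0.0448, so the approximation is valid.

s ≈ 3.35e-7 M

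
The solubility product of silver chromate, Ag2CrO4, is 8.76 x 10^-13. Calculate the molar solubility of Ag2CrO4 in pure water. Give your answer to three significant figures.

s = 6.03 × 10^-5 M

Ag2CrO4(s) ⇌ 2 Ag^+ + CrO4^2-
Ksp = [Ag^+]^2[CrO4^2-]
Let s = molar solubility. Then [Ag^+] = 2s and [CrO4^2-] = s.
So Ksp = (2s)^2 × s = 4s^3
Solving, s = (8.76 x 10^-13/4)^(1/3) = 6.03 × 10^-5 M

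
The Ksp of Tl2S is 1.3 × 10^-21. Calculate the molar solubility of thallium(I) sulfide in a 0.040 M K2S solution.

Tl2S(s) ⇌ 2 Tl^+ + S^2-
Ksp = [Tl^+]^2[S^2-]
Let s be the molar solubility in this solution. [Tl^+] = 2s, [S^2-] = 0.040 + s ≈ 0.040 (common-ion effect: S^2- is already 0.040 M).
Ksp ≈ (2s)^2 × 0.040
s = 9.0 × 10^-11 M
Check: s = 9.0 x 10^-11 ≪ 0.040, so the approximation is valid.

s ≈ 9.0e-11 M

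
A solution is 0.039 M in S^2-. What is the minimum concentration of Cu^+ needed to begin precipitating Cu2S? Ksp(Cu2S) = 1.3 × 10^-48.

Cu2S(s) ⇌ 2 Cu^+(aq) + S^2-(aq)
Ksp = [Cu^+]^2[S^2-]
Precipitation begins when Q = Ksp. With [S^2-] = 0.039 M:
1.3 × 10^-48 = (0.039) × [Cu^+]^2
[Cu^+] = (1.3 × 10^-48 / 3.9 x 10^-2)^(1/2) = 5.8 × 10^-24 M

[Cu^+] ≈ 5.8 × 10^-24 M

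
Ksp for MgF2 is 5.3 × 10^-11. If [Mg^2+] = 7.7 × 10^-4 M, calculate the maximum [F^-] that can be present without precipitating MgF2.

MgF2(s) <=> Mg^2+ + 2 F^-
Ksp = [Mg^2+][F^-]^2
Precipitation begins when Q = Ksp. With [Mg^2+] = 7.7 × 10^-4 M:
5.3 × 10^-11 = (7.7 × 10^-4) × [F^-]^2
[F^-] = (5.3 × 10^-11 / 7.7 × 10^-4)^(1/2) = 2.6 × 10^-4 M

[F^-] = 2.6 × 10^-4 M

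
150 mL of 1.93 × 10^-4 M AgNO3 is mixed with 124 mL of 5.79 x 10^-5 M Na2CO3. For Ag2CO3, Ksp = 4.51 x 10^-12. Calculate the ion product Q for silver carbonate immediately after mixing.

Total volume = 150 + 124 = 274 mL.
[Ag^+] = 1.93 x 10^-4 × (150/274) = 1.057 × 10^-4 M
[CO3^2-] = 5.79 x 10^-5 × (124/274) = 2.620 × 10^-5 M
Ag2CO3(s) <=> 2 Ag^+(aq) + CO3^2-(aq), so Q = [Ag^+]^2[CO3^2-]
Q = (1.057 x 10^-4)^2(2.620 x 10^-5) = 2.93 × 10^-13
Q < Ksp, so no precipitate of Ag2CO3 forms.

Q ≈ 2.93 × 10^-13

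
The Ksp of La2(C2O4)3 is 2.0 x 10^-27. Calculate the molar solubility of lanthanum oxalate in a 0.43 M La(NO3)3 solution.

7.4 × 10^-10 M

La2(C2O4)3(s) ⇌ 2 La^3+(aq) + 3 C2O4^2-(aq)
Ksp = [La^3+]^2[C2O4^2-]^3
Let s be the molar solubility in this solution. [La^3+] = 0.43 + 2s ≈ 0.43, [C2O4^2-] = 3s (Ksp is small, so little additional dissolves).
Ksp ≈ (0.43)^2 × (3s)^3
s = 7.4 × 10^-10 M
Check: 2s = 1.5 x 10^-9 ≪ 0.43, so the approximation is valid.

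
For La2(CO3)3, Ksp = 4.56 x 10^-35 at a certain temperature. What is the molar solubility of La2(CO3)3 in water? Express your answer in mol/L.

La2(CO3)3(s) <=> 2 La^3+ + 3 CO3^2-
Ksp = [La^3+]^2[CO3^2-]^3
Let s = molar solubility. Then [La^3+] = 2s and [CO3^2-] = 3s.
Ksp = (2s)^2(3s)^3 = 108s^5
s = (4.56 x 10^-35 / 108)^(1/5) = 5.31 x 10^-8 M

s = 5.31 × 10^-8 M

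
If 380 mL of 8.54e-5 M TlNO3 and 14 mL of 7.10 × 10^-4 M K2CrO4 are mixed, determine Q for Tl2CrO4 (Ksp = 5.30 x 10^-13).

Q ≈ 1.71 × 10^-13

Total volume = 380 + 14 = 394 mL.
[Tl^+] = 8.54 × 10^-5 × (380/394) = 8.237 × 10^-5 M
[CrO4^2-] = 7.10 × 10^-4 × (14/394) = 2.523 × 10^-5 M
Tl2CrO4(s) ⇌ 2 Tl^+(aq) + CrO4^2-(aq), so Q = [Tl^+]^2[CrO4^2-]
Q = (8.237 × 10^-5)^2(2.523 × 10^-5) = 1.71 × 10^-13
Q < Ksp, so no precipitate of Tl2CrO4 forms.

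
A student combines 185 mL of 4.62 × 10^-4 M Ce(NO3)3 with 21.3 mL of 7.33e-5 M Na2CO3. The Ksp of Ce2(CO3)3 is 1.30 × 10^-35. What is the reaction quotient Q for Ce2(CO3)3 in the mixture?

Q = 7.44 × 10^-23

Total volume = 185 + 21.3 = 206.3 mL.
[Ce^3+] = 4.62 × 10^-4 × (185/206.3) = 4.143 × 10^-4 M
[CO3^2-] = 7.33 x 10^-5 × (21.3/206.3) = 7.568 × 10^-6 M
Ce2(CO3)3(s) ⇌ 2 Ce^3+(aq) + 3 CO3^2-(aq), so Q = [Ce^3+]^2[CO3^2-]^3
Q = (4.143 x 10^-4)^2(7.568 × 10^-6)^3 = 7.44 × 10^-23
Q > Ksp, so Ce2(CO3)3 will precipitate.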